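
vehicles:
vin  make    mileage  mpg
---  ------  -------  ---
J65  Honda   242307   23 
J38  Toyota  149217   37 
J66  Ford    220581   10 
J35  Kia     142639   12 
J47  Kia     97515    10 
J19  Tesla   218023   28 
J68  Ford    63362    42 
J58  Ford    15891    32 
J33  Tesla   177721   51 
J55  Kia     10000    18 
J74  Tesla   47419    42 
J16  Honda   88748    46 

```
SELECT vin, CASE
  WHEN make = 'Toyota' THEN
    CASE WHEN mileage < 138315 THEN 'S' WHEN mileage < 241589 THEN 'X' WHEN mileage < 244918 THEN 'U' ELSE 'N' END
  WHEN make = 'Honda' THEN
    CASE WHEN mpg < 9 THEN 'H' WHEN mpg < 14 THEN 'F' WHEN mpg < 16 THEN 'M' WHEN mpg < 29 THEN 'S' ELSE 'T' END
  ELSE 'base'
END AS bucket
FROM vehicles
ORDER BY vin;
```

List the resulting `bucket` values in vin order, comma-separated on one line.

vin=J16: make='Honda' → inner[ELSE] → T
vin=J19: make='Tesla' → outer ELSE → base
vin=J33: make='Tesla' → outer ELSE → base
vin=J35: make='Kia' → outer ELSE → base
vin=J38: make='Toyota' → inner[mileage < 241589] → X
vin=J47: make='Kia' → outer ELSE → base
vin=J55: make='Kia' → outer ELSE → base
vin=J58: make='Ford' → outer ELSE → base
vin=J65: make='Honda' → inner[mpg < 29] → S
vin=J66: make='Ford' → outer ELSE → base
vin=J68: make='Ford' → outer ELSE → base
vin=J74: make='Tesla' → outer ELSE → base

T, base, base, base, X, base, base, base, S, base, base, base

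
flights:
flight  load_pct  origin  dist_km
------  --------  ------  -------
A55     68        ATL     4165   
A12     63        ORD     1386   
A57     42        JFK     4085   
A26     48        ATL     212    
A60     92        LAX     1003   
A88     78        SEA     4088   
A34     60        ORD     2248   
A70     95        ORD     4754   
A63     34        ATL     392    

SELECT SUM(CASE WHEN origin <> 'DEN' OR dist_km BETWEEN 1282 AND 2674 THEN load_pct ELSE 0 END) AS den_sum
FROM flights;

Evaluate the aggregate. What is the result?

580

flight=A55: ✓ → 68
flight=A12: ✓ → 63
flight=A57: ✓ → 42
flight=A26: ✓ → 48
flight=A60: ✓ → 92
flight=A88: ✓ → 78
flight=A34: ✓ → 60
flight=A70: ✓ → 95
flight=A63: ✓ → 34
den_sum = 68 + 63 + 42 + 48 + 92 + 78 + 60 + 95 + 34 = 580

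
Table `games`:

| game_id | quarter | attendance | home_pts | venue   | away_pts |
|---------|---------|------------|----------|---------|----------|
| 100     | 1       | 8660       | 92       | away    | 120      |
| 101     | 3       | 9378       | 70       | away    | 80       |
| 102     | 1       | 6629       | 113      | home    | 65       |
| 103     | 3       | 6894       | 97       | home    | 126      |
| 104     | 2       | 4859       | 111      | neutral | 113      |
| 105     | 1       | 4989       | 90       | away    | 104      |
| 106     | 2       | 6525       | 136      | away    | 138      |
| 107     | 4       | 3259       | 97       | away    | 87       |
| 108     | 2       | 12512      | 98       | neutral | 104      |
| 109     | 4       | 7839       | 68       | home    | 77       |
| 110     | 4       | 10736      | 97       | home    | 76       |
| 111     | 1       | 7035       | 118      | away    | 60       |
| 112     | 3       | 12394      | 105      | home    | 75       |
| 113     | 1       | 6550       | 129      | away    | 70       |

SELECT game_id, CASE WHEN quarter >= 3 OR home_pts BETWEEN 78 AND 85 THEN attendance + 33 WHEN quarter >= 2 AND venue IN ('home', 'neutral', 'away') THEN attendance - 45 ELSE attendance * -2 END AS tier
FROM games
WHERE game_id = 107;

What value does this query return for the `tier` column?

3292

game_id = 107: quarter=4, attendance=3259, home_pts=97, venue=away, away_pts=87.
quarter >= 3 OR home_pts BETWEEN 78 AND 85 → true → 3292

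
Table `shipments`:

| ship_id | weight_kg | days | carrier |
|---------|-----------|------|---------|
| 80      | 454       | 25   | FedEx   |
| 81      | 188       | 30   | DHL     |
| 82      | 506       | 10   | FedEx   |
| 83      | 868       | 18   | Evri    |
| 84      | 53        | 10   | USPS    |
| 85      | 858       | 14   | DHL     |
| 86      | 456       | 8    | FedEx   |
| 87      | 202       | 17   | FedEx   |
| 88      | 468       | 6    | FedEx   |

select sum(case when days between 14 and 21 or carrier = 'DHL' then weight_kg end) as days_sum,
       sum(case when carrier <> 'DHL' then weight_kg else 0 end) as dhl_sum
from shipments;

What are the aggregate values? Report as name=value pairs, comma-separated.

days_sum=2116, dhl_sum=3007

[days_sum: days between 14 and 21 or carrier = 'DHL']
ship_id=80: ✗
ship_id=81: ✓ → 188
ship_id=82: ✗
ship_id=83: ✓ → 868
ship_id=84: ✗
ship_id=85: ✓ → 858
ship_id=86: ✗
ship_id=87: ✓ → 202
ship_id=88: ✗
days_sum = 188 + 868 + 858 + 202 = 2116
—
[dhl_sum: carrier <> 'DHL']
ship_id=80: ✓ → 454
ship_id=81: ✗
ship_id=82: ✓ → 506
ship_id=83: ✓ → 868
ship_id=84: ✓ → 53
ship_id=85: ✗
ship_id=86: ✓ → 456
ship_id=87: ✓ → 202
ship_id=88: ✓ → 468
dhl_sum = 454 + 506 + 868 + 53 + 456 + 202 + 468 = 3007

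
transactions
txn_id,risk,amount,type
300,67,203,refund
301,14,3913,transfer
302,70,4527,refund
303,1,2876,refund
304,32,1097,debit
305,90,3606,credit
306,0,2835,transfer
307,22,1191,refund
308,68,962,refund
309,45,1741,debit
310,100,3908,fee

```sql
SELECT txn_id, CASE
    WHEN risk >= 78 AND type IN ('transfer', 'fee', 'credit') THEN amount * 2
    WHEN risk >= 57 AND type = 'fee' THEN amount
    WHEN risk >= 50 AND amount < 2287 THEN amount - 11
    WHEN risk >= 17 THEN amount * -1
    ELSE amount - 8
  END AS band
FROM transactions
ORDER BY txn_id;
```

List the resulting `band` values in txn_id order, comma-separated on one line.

txn_id=300: risk >= 50 AND amount < 2287 → 192
txn_id=301: ELSE → 3905
txn_id=302: risk >= 17 → -4527
txn_id=303: ELSE → 2868
txn_id=304: risk >= 17 → -1097
txn_id=305: risk >= 78 AND type IN ('transfer', 'fee', 'credit') → 7212
txn_id=306: ELSE → 2827
txn_id=307: risk >= 17 → -1191
txn_id=308: risk >= 50 AND amount < 2287 → 951
txn_id=309: risk >= 17 → -1741
txn_id=310: risk >= 78 AND type IN ('transfer', 'fee', 'credit') → 7816

192, 3905, -4527, 2868, -1097, 7212, 2827, -1191, 951, -1741, 7816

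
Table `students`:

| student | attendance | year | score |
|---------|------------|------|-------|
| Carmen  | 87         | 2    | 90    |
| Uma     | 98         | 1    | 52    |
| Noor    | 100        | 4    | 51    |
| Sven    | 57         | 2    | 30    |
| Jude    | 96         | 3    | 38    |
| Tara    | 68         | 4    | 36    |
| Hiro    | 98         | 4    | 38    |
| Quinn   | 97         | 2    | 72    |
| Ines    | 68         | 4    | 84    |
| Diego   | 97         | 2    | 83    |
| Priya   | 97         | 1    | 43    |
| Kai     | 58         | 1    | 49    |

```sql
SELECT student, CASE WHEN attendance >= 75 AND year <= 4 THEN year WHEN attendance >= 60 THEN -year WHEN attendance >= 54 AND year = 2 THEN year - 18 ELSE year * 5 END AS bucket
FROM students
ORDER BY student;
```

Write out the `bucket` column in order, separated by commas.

student=Carmen: attendance >= 75 AND year <= 4 → 2
student=Diego: attendance >= 75 AND year <= 4 → 2
student=Hiro: attendance >= 75 AND year <= 4 → 4
student=Ines: attendance >= 60 → -4
student=Jude: attendance >= 75 AND year <= 4 → 3
student=Kai: ELSE → 5
student=Noor: attendance >= 75 AND year <= 4 → 4
student=Priya: attendance >= 75 AND year <= 4 → 1
student=Quinn: attendance >= 75 AND year <= 4 → 2
student=Sven: attendance >= 54 AND year = 2 → -16
student=Tara: attendance >= 60 → -4
student=Uma: attendance >= 75 AND year <= 4 → 1

2, 2, 4, -4, 3, 5, 4, 1, 2, -16, -4, 1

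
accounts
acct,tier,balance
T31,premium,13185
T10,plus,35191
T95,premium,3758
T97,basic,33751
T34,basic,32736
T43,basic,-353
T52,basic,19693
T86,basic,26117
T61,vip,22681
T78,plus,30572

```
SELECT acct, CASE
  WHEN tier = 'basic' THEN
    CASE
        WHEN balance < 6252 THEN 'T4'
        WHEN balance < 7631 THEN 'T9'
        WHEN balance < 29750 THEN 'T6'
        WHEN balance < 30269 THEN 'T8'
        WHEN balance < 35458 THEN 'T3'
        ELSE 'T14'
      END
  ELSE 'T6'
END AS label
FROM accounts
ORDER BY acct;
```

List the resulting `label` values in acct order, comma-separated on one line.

T6, T6, T3, T4, T6, T6, T6, T6, T6, T3

acct=T10: tier='plus' → outer ELSE → T6
acct=T31: tier='premium' → outer ELSE → T6
acct=T34: tier='basic' → inner[balance < 35458] → T3
acct=T43: tier='basic' → inner[balance < 6252] → T4
acct=T52: tier='basic' → inner[balance < 29750] → T6
acct=T61: tier='vip' → outer ELSE → T6
acct=T78: tier='plus' → outer ELSE → T6
acct=T86: tier='basic' → inner[balance < 29750] → T6
acct=T95: tier='premium' → outer ELSE → T6
acct=T97: tier='basic' → inner[balance < 35458] → T3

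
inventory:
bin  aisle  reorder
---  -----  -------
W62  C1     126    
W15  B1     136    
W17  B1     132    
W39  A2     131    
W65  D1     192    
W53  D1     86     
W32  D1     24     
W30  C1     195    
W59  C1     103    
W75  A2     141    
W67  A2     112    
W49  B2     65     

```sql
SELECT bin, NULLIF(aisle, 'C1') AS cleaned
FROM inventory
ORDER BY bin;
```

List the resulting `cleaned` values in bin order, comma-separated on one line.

B1, B1, NULL, D1, A2, B2, D1, NULL, NULL, D1, A2, A2

bin=W15: aisle=B1 vs C1: differ → B1
bin=W17: aisle=B1 vs C1: differ → B1
bin=W30: aisle=C1 vs C1: equal → NULL
bin=W32: aisle=D1 vs C1: differ → D1
bin=W39: aisle=A2 vs C1: differ → A2
bin=W49: aisle=B2 vs C1: differ → B2
bin=W53: aisle=D1 vs C1: differ → D1
bin=W59: aisle=C1 vs C1: equal → NULL
bin=W62: aisle=C1 vs C1: equal → NULL
bin=W65: aisle=D1 vs C1: differ → D1
bin=W67: aisle=A2 vs C1: differ → A2
bin=W75: aisle=A2 vs C1: differ → A2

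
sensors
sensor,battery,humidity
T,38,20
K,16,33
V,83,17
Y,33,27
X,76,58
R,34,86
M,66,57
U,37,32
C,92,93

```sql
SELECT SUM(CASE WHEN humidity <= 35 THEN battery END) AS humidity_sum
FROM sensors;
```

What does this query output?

207

sensor=T: ✓ → 38
sensor=K: ✓ → 16
sensor=V: ✓ → 83
sensor=Y: ✓ → 33
sensor=X: ✗
sensor=R: ✗
sensor=M: ✗
sensor=U: ✓ → 37
sensor=C: ✗
humidity_sum = 38 + 16 + 83 + 33 + 37 = 207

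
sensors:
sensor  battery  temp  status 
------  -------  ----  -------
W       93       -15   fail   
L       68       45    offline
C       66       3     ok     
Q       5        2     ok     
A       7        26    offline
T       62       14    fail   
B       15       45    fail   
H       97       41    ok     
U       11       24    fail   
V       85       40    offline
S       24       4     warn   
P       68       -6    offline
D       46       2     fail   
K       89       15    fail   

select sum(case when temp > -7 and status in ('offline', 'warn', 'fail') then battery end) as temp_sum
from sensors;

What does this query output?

475

sensor=W: ✗
sensor=L: ✓ → 68
sensor=C: ✗
sensor=Q: ✗
sensor=A: ✓ → 7
sensor=T: ✓ → 62
sensor=B: ✓ → 15
sensor=H: ✗
sensor=U: ✓ → 11
sensor=V: ✓ → 85
sensor=S: ✓ → 24
sensor=P: ✓ → 68
sensor=D: ✓ → 46
sensor=K: ✓ → 89
temp_sum = 68 + 7 + 62 + 15 + 11 + 85 + 24 + 68 + 46 + 89 = 475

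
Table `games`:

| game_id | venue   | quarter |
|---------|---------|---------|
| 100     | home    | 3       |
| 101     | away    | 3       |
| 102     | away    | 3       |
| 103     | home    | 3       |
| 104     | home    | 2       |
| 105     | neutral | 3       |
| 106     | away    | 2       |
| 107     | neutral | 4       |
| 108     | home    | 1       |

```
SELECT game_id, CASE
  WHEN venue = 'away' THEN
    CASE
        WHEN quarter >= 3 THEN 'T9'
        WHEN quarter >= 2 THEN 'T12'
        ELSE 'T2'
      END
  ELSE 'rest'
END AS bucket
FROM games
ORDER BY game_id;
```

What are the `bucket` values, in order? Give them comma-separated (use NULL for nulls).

game_id=100: venue='home' → outer ELSE → rest
game_id=101: venue='away' → inner[quarter >= 3] → T9
game_id=102: venue='away' → inner[quarter >= 3] → T9
game_id=103: venue='home' → outer ELSE → rest
game_id=104: venue='home' → outer ELSE → rest
game_id=105: venue='neutral' → outer ELSE → rest
game_id=106: venue='away' → inner[quarter >= 2] → T12
game_id=107: venue='neutral' → outer ELSE → rest
game_id=108: venue='home' → outer ELSE → rest

rest, T9, T9, rest, rest, rest, T12, rest, rest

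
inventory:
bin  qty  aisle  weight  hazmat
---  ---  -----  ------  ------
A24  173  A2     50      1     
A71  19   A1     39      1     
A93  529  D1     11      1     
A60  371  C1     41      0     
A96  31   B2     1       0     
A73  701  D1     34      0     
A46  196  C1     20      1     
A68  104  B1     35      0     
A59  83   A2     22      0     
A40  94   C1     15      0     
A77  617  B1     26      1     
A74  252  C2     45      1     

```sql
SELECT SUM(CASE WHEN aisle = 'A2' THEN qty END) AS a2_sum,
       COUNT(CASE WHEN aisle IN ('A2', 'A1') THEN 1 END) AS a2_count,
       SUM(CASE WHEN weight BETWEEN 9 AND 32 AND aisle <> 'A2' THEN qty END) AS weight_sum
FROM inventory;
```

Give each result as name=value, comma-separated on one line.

[a2_sum: aisle = 'A2']
bin=A24: ✓ → 173
bin=A71: ✗
bin=A93: ✗
bin=A60: ✗
bin=A96: ✗
bin=A73: ✗
bin=A46: ✗
bin=A68: ✗
bin=A59: ✓ → 83
bin=A40: ✗
bin=A77: ✗
bin=A74: ✗
a2_sum = 173 + 83 = 256
—
[a2_count: aisle IN ('A2', 'A1')]
bin=A24: ✓ → 1
bin=A71: ✓ → 1
bin=A93: ✗
bin=A60: ✗
bin=A96: ✗
bin=A73: ✗
bin=A46: ✗
bin=A68: ✗
bin=A59: ✓ → 1
bin=A40: ✗
bin=A77: ✗
bin=A74: ✗
a2_count = COUNT(1, 1, 1) = 3
—
[weight_sum: weight BETWEEN 9 AND 32 AND aisle <> 'A2']
bin=A24: ✗
bin=A71: ✗
bin=A93: ✓ → 529
bin=A60: ✗
bin=A96: ✗
bin=A73: ✗
bin=A46: ✓ → 196
bin=A68: ✗
bin=A59: ✗
bin=A40: ✓ → 94
bin=A77: ✓ → 617
bin=A74: ✗
weight_sum = 529 + 196 + 94 + 617 = 1436

a2_sum=256, a2_count=3, weight_sum=1436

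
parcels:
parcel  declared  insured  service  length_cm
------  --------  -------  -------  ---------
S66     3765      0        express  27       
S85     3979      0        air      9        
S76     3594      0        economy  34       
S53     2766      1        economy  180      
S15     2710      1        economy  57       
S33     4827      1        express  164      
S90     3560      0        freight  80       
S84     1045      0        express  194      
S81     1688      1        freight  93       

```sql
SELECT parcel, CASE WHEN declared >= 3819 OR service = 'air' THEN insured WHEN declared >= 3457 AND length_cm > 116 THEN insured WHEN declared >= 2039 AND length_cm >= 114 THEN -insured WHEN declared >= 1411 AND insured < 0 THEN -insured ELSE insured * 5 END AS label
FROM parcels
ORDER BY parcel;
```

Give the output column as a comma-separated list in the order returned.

5, 1, -1, 0, 0, 5, 0, 0, 0

parcel=S15: ELSE → 5
parcel=S33: declared >= 3819 OR service = 'air' → 1
parcel=S53: declared >= 2039 AND length_cm >= 114 → -1
parcel=S66: ELSE → 0
parcel=S76: ELSE → 0
parcel=S81: ELSE → 5
parcel=S84: ELSE → 0
parcel=S85: declared >= 3819 OR service = 'air' → 0
parcel=S90: ELSE → 0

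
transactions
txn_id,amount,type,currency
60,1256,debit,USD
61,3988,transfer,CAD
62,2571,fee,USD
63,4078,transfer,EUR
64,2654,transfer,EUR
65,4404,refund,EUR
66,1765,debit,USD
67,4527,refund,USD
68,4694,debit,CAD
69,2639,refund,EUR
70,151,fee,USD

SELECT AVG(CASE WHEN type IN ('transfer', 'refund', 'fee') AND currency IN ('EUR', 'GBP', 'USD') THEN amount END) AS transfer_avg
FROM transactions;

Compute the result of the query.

3003.4285714286

txn_id=60: ✗
txn_id=61: ✗
txn_id=62: ✓ → 2571
txn_id=63: ✓ → 4078
txn_id=64: ✓ → 2654
txn_id=65: ✓ → 4404
txn_id=66: ✗
txn_id=67: ✓ → 4527
txn_id=68: ✗
txn_id=69: ✓ → 2639
txn_id=70: ✓ → 151
transfer_avg = (2571 + 4078 + 2654 + 4404 + 4527 + 2639 + 151) / 7 = 3003.4285714286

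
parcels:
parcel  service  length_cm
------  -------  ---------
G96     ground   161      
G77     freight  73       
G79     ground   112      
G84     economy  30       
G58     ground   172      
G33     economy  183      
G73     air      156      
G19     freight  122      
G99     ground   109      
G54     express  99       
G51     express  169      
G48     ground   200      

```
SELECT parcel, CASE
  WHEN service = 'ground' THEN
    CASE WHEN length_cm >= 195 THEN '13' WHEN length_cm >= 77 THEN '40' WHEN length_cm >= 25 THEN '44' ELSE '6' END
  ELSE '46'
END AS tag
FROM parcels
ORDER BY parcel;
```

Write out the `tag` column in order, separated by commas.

parcel=G19: service='freight' → outer ELSE → 46
parcel=G33: service='economy' → outer ELSE → 46
parcel=G48: service='ground' → inner[length_cm >= 195] → 13
parcel=G51: service='express' → outer ELSE → 46
parcel=G54: service='express' → outer ELSE → 46
parcel=G58: service='ground' → inner[length_cm >= 77] → 40
parcel=G73: service='air' → outer ELSE → 46
parcel=G77: service='freight' → outer ELSE → 46
parcel=G79: service='ground' → inner[length_cm >= 77] → 40
parcel=G84: service='economy' → outer ELSE → 46
parcel=G96: service='ground' → inner[length_cm >= 77] → 40
parcel=G99: service='ground' → inner[length_cm >= 77] → 40

46, 46, 13, 46, 46, 40, 46, 46, 40, 46, 40, 40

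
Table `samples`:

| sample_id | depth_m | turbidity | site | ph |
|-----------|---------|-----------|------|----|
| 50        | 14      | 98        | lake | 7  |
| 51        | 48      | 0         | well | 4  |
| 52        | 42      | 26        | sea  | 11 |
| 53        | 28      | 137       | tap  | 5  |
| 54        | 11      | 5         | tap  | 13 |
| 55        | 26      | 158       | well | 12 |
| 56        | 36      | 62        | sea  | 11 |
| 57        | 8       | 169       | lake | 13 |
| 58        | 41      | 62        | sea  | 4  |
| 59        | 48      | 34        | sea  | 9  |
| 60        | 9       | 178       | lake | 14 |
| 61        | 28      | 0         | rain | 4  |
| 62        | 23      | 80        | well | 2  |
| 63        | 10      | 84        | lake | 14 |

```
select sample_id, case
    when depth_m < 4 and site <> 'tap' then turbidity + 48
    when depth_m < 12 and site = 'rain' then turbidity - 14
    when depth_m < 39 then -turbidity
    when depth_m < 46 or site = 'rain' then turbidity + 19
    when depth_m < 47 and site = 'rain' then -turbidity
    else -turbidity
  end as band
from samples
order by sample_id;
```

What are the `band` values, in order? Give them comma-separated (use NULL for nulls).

sample_id=50: depth_m < 39 → -98
sample_id=51: ELSE → 0
sample_id=52: depth_m < 46 or site = 'rain' → 45
sample_id=53: depth_m < 39 → -137
sample_id=54: depth_m < 39 → -5
sample_id=55: depth_m < 39 → -158
sample_id=56: depth_m < 39 → -62
sample_id=57: depth_m < 39 → -169
sample_id=58: depth_m < 46 or site = 'rain' → 81
sample_id=59: ELSE → -34
sample_id=60: depth_m < 39 → -178
sample_id=61: depth_m < 39 → 0
sample_id=62: depth_m < 39 → -80
sample_id=63: depth_m < 39 → -84

-98, 0, 45, -137, -5, -158, -62, -169, 81, -34, -178, 0, -80, -84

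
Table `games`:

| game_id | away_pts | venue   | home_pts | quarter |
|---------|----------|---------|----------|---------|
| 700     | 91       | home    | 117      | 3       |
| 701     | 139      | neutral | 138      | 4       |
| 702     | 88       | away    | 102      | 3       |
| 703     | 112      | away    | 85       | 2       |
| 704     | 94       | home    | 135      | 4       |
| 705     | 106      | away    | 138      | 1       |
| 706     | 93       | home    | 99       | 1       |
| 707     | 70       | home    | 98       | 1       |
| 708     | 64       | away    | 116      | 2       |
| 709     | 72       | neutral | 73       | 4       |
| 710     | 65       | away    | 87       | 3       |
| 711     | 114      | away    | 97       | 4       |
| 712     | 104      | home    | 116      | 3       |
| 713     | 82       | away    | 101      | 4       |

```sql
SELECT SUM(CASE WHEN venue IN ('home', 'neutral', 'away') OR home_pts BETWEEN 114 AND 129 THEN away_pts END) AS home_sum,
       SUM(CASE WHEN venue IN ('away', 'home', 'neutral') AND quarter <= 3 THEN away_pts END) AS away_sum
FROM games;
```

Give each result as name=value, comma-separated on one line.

home_sum=1294, away_sum=793

[home_sum: venue IN ('home', 'neutral', 'away') OR home_pts BETWEEN 114 AND 129]
game_id=700: ✓ → 91
game_id=701: ✓ → 139
game_id=702: ✓ → 88
game_id=703: ✓ → 112
game_id=704: ✓ → 94
game_id=705: ✓ → 106
game_id=706: ✓ → 93
game_id=707: ✓ → 70
game_id=708: ✓ → 64
game_id=709: ✓ → 72
game_id=710: ✓ → 65
game_id=711: ✓ → 114
game_id=712: ✓ → 104
game_id=713: ✓ → 82
home_sum = 91 + 139 + 88 + 112 + 94 + 106 + 93 + 70 + 64 + 72 + 65 + 114 + 104 + 82 = 1294
—
[away_sum: venue IN ('away', 'home', 'neutral') AND quarter <= 3]
game_id=700: ✓ → 91
game_id=701: ✗
game_id=702: ✓ → 88
game_id=703: ✓ → 112
game_id=704: ✗
game_id=705: ✓ → 106
game_id=706: ✓ → 93
game_id=707: ✓ → 70
game_id=708: ✓ → 64
game_id=709: ✗
game_id=710: ✓ → 65
game_id=711: ✗
game_id=712: ✓ → 104
game_id=713: ✗
away_sum = 91 + 88 + 112 + 106 + 93 + 70 + 64 + 65 + 104 = 793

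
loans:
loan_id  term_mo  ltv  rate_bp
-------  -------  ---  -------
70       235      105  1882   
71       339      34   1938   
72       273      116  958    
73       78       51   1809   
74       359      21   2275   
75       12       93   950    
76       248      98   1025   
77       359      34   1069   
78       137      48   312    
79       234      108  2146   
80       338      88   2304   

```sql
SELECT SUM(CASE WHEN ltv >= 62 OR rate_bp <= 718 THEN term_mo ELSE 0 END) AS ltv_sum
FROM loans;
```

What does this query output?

loan_id=70: ✓ → 235
loan_id=71: ✗
loan_id=72: ✓ → 273
loan_id=73: ✗
loan_id=74: ✗
loan_id=75: ✓ → 12
loan_id=76: ✓ → 248
loan_id=77: ✗
loan_id=78: ✓ → 137
loan_id=79: ✓ → 234
loan_id=80: ✓ → 338
ltv_sum = 235 + 273 + 12 + 248 + 137 + 234 + 338 = 1477

1477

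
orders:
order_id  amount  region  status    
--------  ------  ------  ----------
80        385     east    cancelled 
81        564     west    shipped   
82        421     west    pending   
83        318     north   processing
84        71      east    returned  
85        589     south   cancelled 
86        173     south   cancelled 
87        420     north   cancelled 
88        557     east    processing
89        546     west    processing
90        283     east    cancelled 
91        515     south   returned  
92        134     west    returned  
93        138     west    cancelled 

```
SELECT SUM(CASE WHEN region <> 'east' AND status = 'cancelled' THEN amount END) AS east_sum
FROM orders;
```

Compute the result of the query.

order_id=80: ✗
order_id=81: ✗
order_id=82: ✗
order_id=83: ✗
order_id=84: ✗
order_id=85: ✓ → 589
order_id=86: ✓ → 173
order_id=87: ✓ → 420
order_id=88: ✗
order_id=89: ✗
order_id=90: ✗
order_id=91: ✗
order_id=92: ✗
order_id=93: ✓ → 138
east_sum = 589 + 173 + 420 + 138 = 1320

1320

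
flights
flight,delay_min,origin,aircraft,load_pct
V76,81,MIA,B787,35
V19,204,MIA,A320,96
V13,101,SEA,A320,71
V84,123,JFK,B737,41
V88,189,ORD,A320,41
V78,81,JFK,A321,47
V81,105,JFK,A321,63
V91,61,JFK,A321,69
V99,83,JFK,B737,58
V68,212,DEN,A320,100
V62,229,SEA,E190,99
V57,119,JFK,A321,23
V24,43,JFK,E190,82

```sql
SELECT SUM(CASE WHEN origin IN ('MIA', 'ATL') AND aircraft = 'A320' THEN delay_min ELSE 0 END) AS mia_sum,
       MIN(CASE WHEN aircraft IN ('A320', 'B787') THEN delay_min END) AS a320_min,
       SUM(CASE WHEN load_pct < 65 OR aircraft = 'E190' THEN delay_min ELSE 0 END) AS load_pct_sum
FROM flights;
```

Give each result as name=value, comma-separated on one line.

[mia_sum: origin IN ('MIA', 'ATL') AND aircraft = 'A320']
flight=V76: ✗
flight=V19: ✓ → 204
flight=V13: ✗
flight=V84: ✗
flight=V88: ✗
flight=V78: ✗
flight=V81: ✗
flight=V91: ✗
flight=V99: ✗
flight=V68: ✗
flight=V62: ✗
flight=V57: ✗
flight=V24: ✗
mia_sum = 204
—
[a320_min: aircraft IN ('A320', 'B787')]
flight=V76: ✓ → 81
flight=V19: ✓ → 204
flight=V13: ✓ → 101
flight=V84: ✗
flight=V88: ✓ → 189
flight=V78: ✗
flight=V81: ✗
flight=V91: ✗
flight=V99: ✗
flight=V68: ✓ → 212
flight=V62: ✗
flight=V57: ✗
flight=V24: ✗
a320_min = MIN(81, 204, 101, 189, 212) = 81
—
[load_pct_sum: load_pct < 65 OR aircraft = 'E190']
flight=V76: ✓ → 81
flight=V19: ✗
flight=V13: ✗
flight=V84: ✓ → 123
flight=V88: ✓ → 189
flight=V78: ✓ → 81
flight=V81: ✓ → 105
flight=V91: ✗
flight=V99: ✓ → 83
flight=V68: ✗
flight=V62: ✓ → 229
flight=V57: ✓ → 119
flight=V24: ✓ → 43
load_pct_sum = 81 + 123 + 189 + 81 + 105 + 83 + 229 + 119 + 43 = 1053

mia_sum=204, a320_min=81, load_pct_sum=1053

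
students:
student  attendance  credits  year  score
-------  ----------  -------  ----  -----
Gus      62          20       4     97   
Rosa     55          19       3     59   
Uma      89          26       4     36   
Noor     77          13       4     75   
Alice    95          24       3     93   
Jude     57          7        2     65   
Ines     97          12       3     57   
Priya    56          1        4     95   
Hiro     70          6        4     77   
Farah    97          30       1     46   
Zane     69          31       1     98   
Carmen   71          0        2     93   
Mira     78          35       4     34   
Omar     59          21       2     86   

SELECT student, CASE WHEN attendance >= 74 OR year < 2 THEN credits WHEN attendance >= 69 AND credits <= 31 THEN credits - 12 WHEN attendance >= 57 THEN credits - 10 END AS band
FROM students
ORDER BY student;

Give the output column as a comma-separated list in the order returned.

24, -12, 30, 10, -6, 12, -3, 35, 13, 11, NULL, NULL, 26, 31

student=Alice: attendance >= 74 OR year < 2 → 24
student=Carmen: attendance >= 69 AND credits <= 31 → -12
student=Farah: attendance >= 74 OR year < 2 → 30
student=Gus: attendance >= 57 → 10
student=Hiro: attendance >= 69 AND credits <= 31 → -6
student=Ines: attendance >= 74 OR year < 2 → 12
student=Jude: attendance >= 57 → -3
student=Mira: attendance >= 74 OR year < 2 → 35
student=Noor: attendance >= 74 OR year < 2 → 13
student=Omar: attendance >= 57 → 11
student=Priya: (no match → NULL) → NULL
student=Rosa: (no match → NULL) → NULL
student=Uma: attendance >= 74 OR year < 2 → 26
student=Zane: attendance >= 74 OR year < 2 → 31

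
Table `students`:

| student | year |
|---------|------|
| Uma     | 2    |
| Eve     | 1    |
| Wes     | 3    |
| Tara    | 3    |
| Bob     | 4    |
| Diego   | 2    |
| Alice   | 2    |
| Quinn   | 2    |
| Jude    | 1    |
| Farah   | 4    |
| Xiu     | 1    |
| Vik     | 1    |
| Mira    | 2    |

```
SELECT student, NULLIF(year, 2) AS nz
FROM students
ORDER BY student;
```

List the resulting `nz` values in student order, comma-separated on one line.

student=Alice: year=2 vs 2: equal → NULL
student=Bob: year=4 vs 2: differ → 4
student=Diego: year=2 vs 2: equal → NULL
student=Eve: year=1 vs 2: differ → 1
student=Farah: year=4 vs 2: differ → 4
student=Jude: year=1 vs 2: differ → 1
student=Mira: year=2 vs 2: equal → NULL
student=Quinn: year=2 vs 2: equal → NULL
student=Tara: year=3 vs 2: differ → 3
student=Uma: year=2 vs 2: equal → NULL
student=Vik: year=1 vs 2: differ → 1
student=Wes: year=3 vs 2: differ → 3
student=Xiu: year=1 vs 2: differ → 1

NULL, 4, NULL, 1, 4, 1, NULL, NULL, 3, NULL, 1, 3, 1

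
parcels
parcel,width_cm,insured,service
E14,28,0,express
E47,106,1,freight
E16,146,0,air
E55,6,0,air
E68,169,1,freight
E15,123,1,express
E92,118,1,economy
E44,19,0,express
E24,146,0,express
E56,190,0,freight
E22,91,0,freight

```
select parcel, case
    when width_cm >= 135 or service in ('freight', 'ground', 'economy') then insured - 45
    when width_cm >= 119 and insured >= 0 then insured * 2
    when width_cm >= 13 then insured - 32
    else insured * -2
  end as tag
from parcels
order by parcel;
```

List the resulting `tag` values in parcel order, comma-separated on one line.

parcel=E14: width_cm >= 13 → -32
parcel=E15: width_cm >= 119 and insured >= 0 → 2
parcel=E16: width_cm >= 135 or service in ('freight', 'ground', 'economy') → -45
parcel=E22: width_cm >= 135 or service in ('freight', 'ground', 'economy') → -45
parcel=E24: width_cm >= 135 or service in ('freight', 'ground', 'economy') → -45
parcel=E44: width_cm >= 13 → -32
parcel=E47: width_cm >= 135 or service in ('freight', 'ground', 'economy') → -44
parcel=E55: ELSE → 0
parcel=E56: width_cm >= 135 or service in ('freight', 'ground', 'economy') → -45
parcel=E68: width_cm >= 135 or service in ('freight', 'ground', 'economy') → -44
parcel=E92: width_cm >= 135 or service in ('freight', 'ground', 'economy') → -44

-32, 2, -45, -45, -45, -32, -44, 0, -45, -44, -44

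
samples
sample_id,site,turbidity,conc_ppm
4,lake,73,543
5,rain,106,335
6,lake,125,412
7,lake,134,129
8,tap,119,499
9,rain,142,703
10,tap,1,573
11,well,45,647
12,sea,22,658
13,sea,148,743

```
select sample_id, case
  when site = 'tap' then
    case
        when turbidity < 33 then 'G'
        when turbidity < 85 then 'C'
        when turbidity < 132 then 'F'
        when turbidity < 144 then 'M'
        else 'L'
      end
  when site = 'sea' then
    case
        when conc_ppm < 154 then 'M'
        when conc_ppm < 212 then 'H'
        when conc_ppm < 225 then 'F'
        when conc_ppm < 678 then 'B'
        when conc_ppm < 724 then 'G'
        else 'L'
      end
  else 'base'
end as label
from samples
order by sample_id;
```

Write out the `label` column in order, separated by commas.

sample_id=4: site='lake' → outer ELSE → base
sample_id=5: site='rain' → outer ELSE → base
sample_id=6: site='lake' → outer ELSE → base
sample_id=7: site='lake' → outer ELSE → base
sample_id=8: site='tap' → inner[turbidity < 132] → F
sample_id=9: site='rain' → outer ELSE → base
sample_id=10: site='tap' → inner[turbidity < 33] → G
sample_id=11: site='well' → outer ELSE → base
sample_id=12: site='sea' → inner[conc_ppm < 678] → B
sample_id=13: site='sea' → inner[ELSE] → L

base, base, base, base, F, base, G, base, B, L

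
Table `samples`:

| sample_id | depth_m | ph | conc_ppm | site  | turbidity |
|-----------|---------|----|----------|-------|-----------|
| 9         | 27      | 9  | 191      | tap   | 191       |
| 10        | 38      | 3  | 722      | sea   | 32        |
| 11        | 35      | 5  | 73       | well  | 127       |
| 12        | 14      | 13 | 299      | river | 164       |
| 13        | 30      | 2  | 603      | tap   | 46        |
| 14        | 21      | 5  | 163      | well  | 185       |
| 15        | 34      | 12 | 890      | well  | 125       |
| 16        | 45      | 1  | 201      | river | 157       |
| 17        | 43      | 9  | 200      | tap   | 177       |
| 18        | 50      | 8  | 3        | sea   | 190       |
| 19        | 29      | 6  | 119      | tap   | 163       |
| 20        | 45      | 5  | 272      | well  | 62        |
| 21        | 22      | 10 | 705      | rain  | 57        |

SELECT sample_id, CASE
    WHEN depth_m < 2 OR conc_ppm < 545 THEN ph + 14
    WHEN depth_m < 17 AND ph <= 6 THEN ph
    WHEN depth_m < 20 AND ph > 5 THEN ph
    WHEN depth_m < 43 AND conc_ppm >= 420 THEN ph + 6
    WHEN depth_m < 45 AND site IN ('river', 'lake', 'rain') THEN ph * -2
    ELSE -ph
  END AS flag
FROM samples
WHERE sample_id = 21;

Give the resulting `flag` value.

16

sample_id = 21: depth_m=22, ph=10, conc_ppm=705, site=rain, turbidity=57.
depth_m < 2 OR conc_ppm < 545 → false
depth_m < 17 AND ph <= 6 → false
depth_m < 20 AND ph > 5 → false
depth_m < 43 AND conc_ppm >= 420 → true → 16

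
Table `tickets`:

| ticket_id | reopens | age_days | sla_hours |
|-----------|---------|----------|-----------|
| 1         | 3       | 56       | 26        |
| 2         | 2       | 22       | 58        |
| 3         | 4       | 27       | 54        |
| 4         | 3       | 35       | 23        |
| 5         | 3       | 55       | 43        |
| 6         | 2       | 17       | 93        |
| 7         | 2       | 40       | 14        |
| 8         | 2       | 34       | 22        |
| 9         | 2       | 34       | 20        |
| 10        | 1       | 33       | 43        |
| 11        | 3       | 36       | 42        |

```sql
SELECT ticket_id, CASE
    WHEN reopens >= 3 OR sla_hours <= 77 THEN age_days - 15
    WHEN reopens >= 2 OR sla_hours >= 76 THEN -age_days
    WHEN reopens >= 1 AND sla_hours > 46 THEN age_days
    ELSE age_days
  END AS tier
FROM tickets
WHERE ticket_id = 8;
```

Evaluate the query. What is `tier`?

ticket_id = 8: reopens=2, age_days=34, sla_hours=22.
reopens >= 3 OR sla_hours <= 77 → true → 19

19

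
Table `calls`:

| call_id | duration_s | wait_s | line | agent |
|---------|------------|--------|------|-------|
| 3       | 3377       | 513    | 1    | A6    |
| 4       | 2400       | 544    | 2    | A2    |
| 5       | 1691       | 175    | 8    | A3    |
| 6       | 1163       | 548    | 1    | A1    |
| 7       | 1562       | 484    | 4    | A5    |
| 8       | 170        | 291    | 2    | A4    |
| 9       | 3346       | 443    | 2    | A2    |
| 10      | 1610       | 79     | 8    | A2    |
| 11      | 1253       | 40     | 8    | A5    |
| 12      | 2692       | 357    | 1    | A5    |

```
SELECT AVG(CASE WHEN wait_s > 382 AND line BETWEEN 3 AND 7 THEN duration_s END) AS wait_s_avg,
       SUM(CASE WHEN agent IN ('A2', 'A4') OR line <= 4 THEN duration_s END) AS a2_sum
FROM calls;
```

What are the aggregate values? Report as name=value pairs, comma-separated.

[wait_s_avg: wait_s > 382 AND line BETWEEN 3 AND 7]
call_id=3: ✗
call_id=4: ✗
call_id=5: ✗
call_id=6: ✗
call_id=7: ✓ → 1562
call_id=8: ✗
call_id=9: ✗
call_id=10: ✗
call_id=11: ✗
call_id=12: ✗
wait_s_avg = 1562
—
[a2_sum: agent IN ('A2', 'A4') OR line <= 4]
call_id=3: ✓ → 3377
call_id=4: ✓ → 2400
call_id=5: ✗
call_id=6: ✓ → 1163
call_id=7: ✓ → 1562
call_id=8: ✓ → 170
call_id=9: ✓ → 3346
call_id=10: ✓ → 1610
call_id=11: ✗
call_id=12: ✓ → 2692
a2_sum = 3377 + 2400 + 1163 + 1562 + 170 + 3346 + 1610 + 2692 = 16320

wait_s_avg=1562, a2_sum=16320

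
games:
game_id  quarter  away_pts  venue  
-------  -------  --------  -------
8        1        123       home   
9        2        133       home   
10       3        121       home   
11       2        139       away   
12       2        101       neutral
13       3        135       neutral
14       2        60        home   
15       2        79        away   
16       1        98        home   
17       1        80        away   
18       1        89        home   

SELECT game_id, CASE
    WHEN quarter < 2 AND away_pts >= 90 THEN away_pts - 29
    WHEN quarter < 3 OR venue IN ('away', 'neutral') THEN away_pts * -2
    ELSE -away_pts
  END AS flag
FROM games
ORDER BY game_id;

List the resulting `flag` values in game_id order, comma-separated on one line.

94, -266, -121, -278, -202, -270, -120, -158, 69, -160, -178

game_id=8: quarter < 2 AND away_pts >= 90 → 94
game_id=9: quarter < 3 OR venue IN ('away', 'neutral') → -266
game_id=10: ELSE → -121
game_id=11: quarter < 3 OR venue IN ('away', 'neutral') → -278
game_id=12: quarter < 3 OR venue IN ('away', 'neutral') → -202
game_id=13: quarter < 3 OR venue IN ('away', 'neutral') → -270
game_id=14: quarter < 3 OR venue IN ('away', 'neutral') → -120
game_id=15: quarter < 3 OR venue IN ('away', 'neutral') → -158
game_id=16: quarter < 2 AND away_pts >= 90 → 69
game_id=17: quarter < 3 OR venue IN ('away', 'neutral') → -160
game_id=18: quarter < 3 OR venue IN ('away', 'neutral') → -178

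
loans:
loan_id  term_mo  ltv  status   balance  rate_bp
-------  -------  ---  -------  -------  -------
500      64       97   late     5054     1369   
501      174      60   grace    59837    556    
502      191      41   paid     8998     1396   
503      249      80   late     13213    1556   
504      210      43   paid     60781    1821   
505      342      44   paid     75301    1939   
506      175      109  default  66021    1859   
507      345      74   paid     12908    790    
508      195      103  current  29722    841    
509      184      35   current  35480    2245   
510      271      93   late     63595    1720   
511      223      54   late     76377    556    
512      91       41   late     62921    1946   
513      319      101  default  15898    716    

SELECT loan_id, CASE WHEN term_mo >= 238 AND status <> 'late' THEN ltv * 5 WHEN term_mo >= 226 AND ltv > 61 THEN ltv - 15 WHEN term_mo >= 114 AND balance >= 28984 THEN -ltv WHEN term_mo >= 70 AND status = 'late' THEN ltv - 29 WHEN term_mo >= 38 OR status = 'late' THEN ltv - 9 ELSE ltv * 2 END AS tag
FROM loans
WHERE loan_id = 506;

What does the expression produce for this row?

-109

loan_id = 506: term_mo=175, ltv=109, status=default, balance=66021, rate_bp=1859.
term_mo >= 238 AND status <> 'late' → false
term_mo >= 226 AND ltv > 61 → false
term_mo >= 114 AND balance >= 28984 → true → -109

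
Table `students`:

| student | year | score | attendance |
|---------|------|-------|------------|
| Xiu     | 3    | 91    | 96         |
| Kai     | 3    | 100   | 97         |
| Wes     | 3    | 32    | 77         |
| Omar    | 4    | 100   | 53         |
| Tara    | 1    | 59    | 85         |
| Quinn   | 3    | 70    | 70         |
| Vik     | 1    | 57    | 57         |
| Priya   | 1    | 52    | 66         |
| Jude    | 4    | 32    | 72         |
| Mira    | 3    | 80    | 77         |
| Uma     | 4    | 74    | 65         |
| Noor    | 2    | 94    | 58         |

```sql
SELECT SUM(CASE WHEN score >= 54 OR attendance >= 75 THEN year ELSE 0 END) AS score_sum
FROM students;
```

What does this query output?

27

student=Xiu: ✓ → 3
student=Kai: ✓ → 3
student=Wes: ✓ → 3
student=Omar: ✓ → 4
student=Tara: ✓ → 1
student=Quinn: ✓ → 3
student=Vik: ✓ → 1
student=Priya: ✗
student=Jude: ✗
student=Mira: ✓ → 3
student=Uma: ✓ → 4
student=Noor: ✓ → 2
score_sum = 3 + 3 + 3 + 4 + 1 + 3 + 1 + 3 + 4 + 2 = 27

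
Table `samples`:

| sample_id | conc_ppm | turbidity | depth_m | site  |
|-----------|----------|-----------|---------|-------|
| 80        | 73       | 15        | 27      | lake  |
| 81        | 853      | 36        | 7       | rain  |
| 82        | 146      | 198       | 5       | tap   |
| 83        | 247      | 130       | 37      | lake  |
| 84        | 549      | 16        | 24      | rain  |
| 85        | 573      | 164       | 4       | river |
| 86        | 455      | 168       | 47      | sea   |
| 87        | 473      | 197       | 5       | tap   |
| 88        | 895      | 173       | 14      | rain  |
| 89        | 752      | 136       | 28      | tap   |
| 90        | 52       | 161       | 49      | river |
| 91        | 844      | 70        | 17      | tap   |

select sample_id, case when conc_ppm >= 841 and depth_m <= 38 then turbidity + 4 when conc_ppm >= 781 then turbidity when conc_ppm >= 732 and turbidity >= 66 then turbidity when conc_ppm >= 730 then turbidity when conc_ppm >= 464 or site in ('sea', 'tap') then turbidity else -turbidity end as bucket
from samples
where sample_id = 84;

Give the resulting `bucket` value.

16

sample_id = 84: conc_ppm=549, turbidity=16, depth_m=24, site=rain.
conc_ppm >= 841 and depth_m <= 38 → false
conc_ppm >= 781 → false
conc_ppm >= 732 and turbidity >= 66 → false
conc_ppm >= 730 → false
conc_ppm >= 464 or site in ('sea', 'tap') → true → 16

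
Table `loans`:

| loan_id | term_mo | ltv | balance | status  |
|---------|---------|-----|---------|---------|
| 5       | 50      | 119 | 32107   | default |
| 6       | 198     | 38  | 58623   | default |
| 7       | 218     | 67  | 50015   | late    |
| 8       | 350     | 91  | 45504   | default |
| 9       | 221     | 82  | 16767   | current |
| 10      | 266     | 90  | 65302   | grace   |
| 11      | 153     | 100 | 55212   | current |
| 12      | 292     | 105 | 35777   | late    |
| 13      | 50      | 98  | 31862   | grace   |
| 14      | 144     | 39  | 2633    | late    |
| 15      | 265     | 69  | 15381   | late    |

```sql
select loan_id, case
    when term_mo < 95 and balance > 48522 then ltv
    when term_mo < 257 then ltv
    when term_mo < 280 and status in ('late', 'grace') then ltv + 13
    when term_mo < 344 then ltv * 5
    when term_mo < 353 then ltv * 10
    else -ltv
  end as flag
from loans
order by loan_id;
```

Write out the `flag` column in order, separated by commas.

119, 38, 67, 910, 82, 103, 100, 525, 98, 39, 82

loan_id=5: term_mo < 257 → 119
loan_id=6: term_mo < 257 → 38
loan_id=7: term_mo < 257 → 67
loan_id=8: term_mo < 353 → 910
loan_id=9: term_mo < 257 → 82
loan_id=10: term_mo < 280 and status in ('late', 'grace') → 103
loan_id=11: term_mo < 257 → 100
loan_id=12: term_mo < 344 → 525
loan_id=13: term_mo < 257 → 98
loan_id=14: term_mo < 257 → 39
loan_id=15: term_mo < 280 and status in ('late', 'grace') → 82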